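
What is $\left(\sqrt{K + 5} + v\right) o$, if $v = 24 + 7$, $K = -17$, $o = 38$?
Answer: $1178 + 76 i \sqrt{3} \approx 1178.0 + 131.64 i$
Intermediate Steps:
$v = 31$
$\left(\sqrt{K + 5} + v\right) o = \left(\sqrt{-17 + 5} + 31\right) 38 = \left(\sqrt{-12} + 31\right) 38 = \left(2 i \sqrt{3} + 31\right) 38 = \left(31 + 2 i \sqrt{3}\right) 38 = 1178 + 76 i \sqrt{3}$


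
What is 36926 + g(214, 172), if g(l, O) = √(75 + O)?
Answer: 36926 + √247 ≈ 36942.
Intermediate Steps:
36926 + g(214, 172) = 36926 + √(75 + 172) = 36926 + √247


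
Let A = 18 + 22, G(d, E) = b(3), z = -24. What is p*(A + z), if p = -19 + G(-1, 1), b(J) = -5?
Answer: -384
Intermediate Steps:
G(d, E) = -5
A = 40
p = -24 (p = -19 - 5 = -24)
p*(A + z) = -24*(40 - 24) = -24*16 = -384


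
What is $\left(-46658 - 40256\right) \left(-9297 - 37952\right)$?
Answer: $4106599586$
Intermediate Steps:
$\left(-46658 - 40256\right) \left(-9297 - 37952\right) = \left(-86914\right) \left(-47249\right) = 4106599586$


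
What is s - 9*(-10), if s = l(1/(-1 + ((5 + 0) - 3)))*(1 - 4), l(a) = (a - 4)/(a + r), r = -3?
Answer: 171/2 ≈ 85.500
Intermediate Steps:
l(a) = (-4 + a)/(-3 + a) (l(a) = (a - 4)/(a - 3) = (-4 + a)/(-3 + a))
s = -9/2 (s = ((-4 + 1/(-1 + ((5 + 0) - 3)))/(-3 + 1/(-1 + ((5 + 0) - 3))))*(1 - 4) = ((-4 + 1/(-1 + (5 - 3)))/(-3 + 1/(-1 + (5 - 3))))*(-3) = ((-4 + 1/(-1 + 2))/(-3 + 1/(-1 + 2)))*(-3) = ((-4 + 1/1)/(-3 + 1/1))*(-3) = ((-4 + 1)/(-3 + 1))*(-3) = (-3/(-2))*(-3) = -1/2*(-3)*(-3) = (3/2)*(-3) = -9/2 ≈ -4.5000)
s - 9*(-10) = -9/2 - 9*(-10) = -9/2 + 90 = 171/2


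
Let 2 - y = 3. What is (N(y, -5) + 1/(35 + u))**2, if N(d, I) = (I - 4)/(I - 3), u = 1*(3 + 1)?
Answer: 128881/97344 ≈ 1.3240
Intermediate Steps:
y = -1 (y = 2 - 1*3 = 2 - 3 = -1)
u = 4 (u = 1*4 = 4)
N(d, I) = (-4 + I)/(-3 + I)
(N(y, -5) + 1/(35 + u))**2 = ((-4 - 5)/(-3 - 5) + 1/(35 + 4))**2 = (-9/(-8) + 1/39)**2 = (-1/8*(-9) + 1/39)**2 = (9/8 + 1/39)**2 = (359/312)**2 = 128881/97344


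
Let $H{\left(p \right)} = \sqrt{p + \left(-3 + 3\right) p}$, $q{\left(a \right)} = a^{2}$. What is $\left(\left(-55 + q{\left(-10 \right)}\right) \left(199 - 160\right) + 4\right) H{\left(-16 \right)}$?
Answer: $7036 i \approx 7036.0 i$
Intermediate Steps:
$H{\left(p \right)} = \sqrt{p}$ ($H{\left(p \right)} = \sqrt{p + 0 p} = \sqrt{p + 0} = \sqrt{p}$)
$\left(\left(-55 + q{\left(-10 \right)}\right) \left(199 - 160\right) + 4\right) H{\left(-16 \right)} = \left(\left(-55 + \left(-10\right)^{2}\right) \left(199 - 160\right) + 4\right) \sqrt{-16} = \left(\left(-55 + 100\right) 39 + 4\right) 4 i = \left(45 \cdot 39 + 4\right) 4 i = \left(1755 + 4\right) 4 i = 1759 \cdot 4 i = 7036 i$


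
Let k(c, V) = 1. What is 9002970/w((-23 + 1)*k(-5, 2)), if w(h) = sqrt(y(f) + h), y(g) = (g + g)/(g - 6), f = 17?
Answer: -4501485*I*sqrt(143)/26 ≈ -2.0704e+6*I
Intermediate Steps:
y(g) = 2*g/(-6 + g) (y(g) = (2*g)/(-6 + g) = 2*g/(-6 + g))
w(h) = sqrt(34/11 + h) (w(h) = sqrt(2*17/(-6 + 17) + h) = sqrt(2*17/11 + h) = sqrt(2*17*(1/11) + h) = sqrt(34/11 + h))
9002970/w((-23 + 1)*k(-5, 2)) = 9002970/((sqrt(374 + 121*((-23 + 1)*1))/11)) = 9002970/((sqrt(374 + 121*(-22*1))/11)) = 9002970/((sqrt(374 + 121*(-22))/11)) = 9002970/((sqrt(374 - 2662)/11)) = 9002970/((sqrt(-2288)/11)) = 9002970/(((4*I*sqrt(143))/11)) = 9002970/((4*I*sqrt(143)/11)) = 9002970*(-I*sqrt(143)/52) = -4501485*I*sqrt(143)/26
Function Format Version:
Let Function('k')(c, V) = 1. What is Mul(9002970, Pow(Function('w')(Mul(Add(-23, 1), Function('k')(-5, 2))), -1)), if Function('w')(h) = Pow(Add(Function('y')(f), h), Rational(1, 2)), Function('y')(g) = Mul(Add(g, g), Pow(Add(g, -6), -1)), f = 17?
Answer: Mul(Rational(-4501485, 26), I, Pow(143, Rational(1, 2))) ≈ Mul(-2.0704e+6, I)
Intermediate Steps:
Function('y')(g) = Mul(2, g, Pow(Add(-6, g), -1)) (Function('y')(g) = Mul(Mul(2, g), Pow(Add(-6, g), -1)) = Mul(2, g, Pow(Add(-6, g), -1)))
Function('w')(h) = Pow(Add(Rational(34, 11), h), Rational(1, 2)) (Function('w')(h) = Pow(Add(Mul(2, 17, Pow(Add(-6, 17), -1)), h), Rational(1, 2)) = Pow(Add(Mul(2, 17, Pow(11, -1)), h), Rational(1, 2)) = Pow(Add(Mul(2, 17, Rational(1, 11)), h), Rational(1, 2)) = Pow(Add(Rational(34, 11), h), Rational(1, 2)))
Mul(9002970, Pow(Function('w')(Mul(Add(-23, 1), Function('k')(-5, 2))), -1)) = Mul(9002970, Pow(Mul(Rational(1, 11), Pow(Add(374, Mul(121, Mul(Add(-23, 1), 1))), Rational(1, 2))), -1)) = Mul(9002970, Pow(Mul(Rational(1, 11), Pow(Add(374, Mul(121, Mul(-22, 1))), Rational(1, 2))), -1)) = Mul(9002970, Pow(Mul(Rational(1, 11), Pow(Add(374, Mul(121, -22)), Rational(1, 2))), -1)) = Mul(9002970, Pow(Mul(Rational(1, 11), Pow(Add(374, -2662), Rational(1, 2))), -1)) = Mul(9002970, Pow(Mul(Rational(1, 11), Pow(-2288, Rational(1, 2))), -1)) = Mul(9002970, Pow(Mul(Rational(1, 11), Mul(4, I, Pow(143, Rational(1, 2)))), -1)) = Mul(9002970, Pow(Mul(Rational(4, 11), I, Pow(143, Rational(1, 2))), -1)) = Mul(9002970, Mul(Rational(-1, 52), I, Pow(143, Rational(1, 2)))) = Mul(Rational(-4501485, 26), I, Pow(143, Rational(1, 2)))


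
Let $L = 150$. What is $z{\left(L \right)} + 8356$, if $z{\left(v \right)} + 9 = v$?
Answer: $8497$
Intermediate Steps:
$z{\left(v \right)} = -9 + v$
$z{\left(L \right)} + 8356 = \left(-9 + 150\right) + 8356 = 141 + 8356 = 8497$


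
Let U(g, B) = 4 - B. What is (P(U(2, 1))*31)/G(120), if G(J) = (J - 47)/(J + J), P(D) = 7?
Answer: 52080/73 ≈ 713.42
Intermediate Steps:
G(J) = (-47 + J)/(2*J) (G(J) = (-47 + J)/((2*J)) = (-47 + J)*(1/(2*J)) = (-47 + J)/(2*J))
(P(U(2, 1))*31)/G(120) = (7*31)/(((1/2)*(-47 + 120)/120)) = 217/(((1/2)*(1/120)*73)) = 217/(73/240) = 217*(240/73) = 52080/73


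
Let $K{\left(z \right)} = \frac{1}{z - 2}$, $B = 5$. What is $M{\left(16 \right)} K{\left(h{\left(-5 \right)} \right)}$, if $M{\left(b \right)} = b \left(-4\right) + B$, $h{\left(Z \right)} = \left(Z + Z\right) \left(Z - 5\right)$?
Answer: $- \frac{59}{98} \approx -0.60204$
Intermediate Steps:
$h{\left(Z \right)} = 2 Z \left(-5 + Z\right)$
$K{\left(z \right)} = \frac{1}{-2 + z}$
$M{\left(b \right)} = 5 - 4 b$ ($M{\left(b \right)} = b \left(-4\right) + 5 = - 4 b + 5 = 5 - 4 b$)
$M{\left(16 \right)} K{\left(h{\left(-5 \right)} \right)} = \frac{5 - 64}{-2 + 2 \left(-5\right) \left(-5 - 5\right)} = \frac{5 - 64}{-2 + 2 \left(-5\right) \left(-10\right)} = - \frac{59}{-2 + 100} = - \frac{59}{98}$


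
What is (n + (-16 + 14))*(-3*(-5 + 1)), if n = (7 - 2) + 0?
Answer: 36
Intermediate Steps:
n = 5 (n = 5 + 0 = 5)
(n + (-16 + 14))*(-3*(-5 + 1)) = (5 + (-16 + 14))*(-3*(-5 + 1)) = (5 - 2)*(-3*(-4)) = 3*12 = 36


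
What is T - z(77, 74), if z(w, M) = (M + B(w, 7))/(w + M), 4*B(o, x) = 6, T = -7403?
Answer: -14807/2 ≈ -7403.5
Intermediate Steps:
B(o, x) = 3/2 (B(o, x) = (1/4)*6 = 3/2)
z(w, M) = (3/2 + M)/(M + w) (z(w, M) = (M + 3/2)/(w + M) = (3/2 + M)/(M + w))
T - z(77, 74) = -7403 - (3/2 + 74)/(74 + 77) = -7403 - 151/(151*2) = -7403 - 1*1/2 = -7403 - 1/2 = -14807/2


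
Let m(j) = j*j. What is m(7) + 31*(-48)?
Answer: -1439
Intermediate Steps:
m(j) = j²
m(7) + 31*(-48) = 7² + 31*(-48) = 49 - 1488 = -1439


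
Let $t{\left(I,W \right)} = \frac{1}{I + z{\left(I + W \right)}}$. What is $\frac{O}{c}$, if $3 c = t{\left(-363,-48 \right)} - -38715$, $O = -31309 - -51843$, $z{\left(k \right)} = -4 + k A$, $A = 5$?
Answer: $\frac{149200044}{93767729} \approx 1.5912$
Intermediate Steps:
$z{\left(k \right)} = -4 + 5 k$ ($z{\left(k \right)} = -4 + k 5 = -4 + 5 k$)
$O = 20534$ ($O = -31309 + 51843 = 20534$)
$t{\left(I,W \right)} = \frac{1}{-4 + 5 W + 6 I}$ ($t{\left(I,W \right)} = \frac{1}{I + \left(-4 + 5 \left(I + W\right)\right)} = \frac{1}{I - \left(4 - 5 I - 5 W\right)} = \frac{1}{I + \left(-4 + 5 I + 5 W\right)} = \frac{1}{-4 + 5 W + 6 I}$)
$c = \frac{93767729}{7266}$ ($c = \frac{\frac{1}{-4 + 5 \left(-48\right) + 6 \left(-363\right)} - -38715}{3} = \frac{\frac{1}{-4 - 240 - 2178} + 38715}{3} = \frac{\frac{1}{-2422} + 38715}{3} = \frac{- \frac{1}{2422} + 38715}{3} = \frac{1}{3} \cdot \frac{93767729}{2422} = \frac{93767729}{7266} \approx 12905.0$)
$\frac{O}{c} = \frac{20534}{\frac{93767729}{7266}} = 20534 \cdot \frac{7266}{93767729} = \frac{149200044}{93767729}$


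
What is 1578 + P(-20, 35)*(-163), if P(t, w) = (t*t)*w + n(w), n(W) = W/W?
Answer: -2280585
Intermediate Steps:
n(W) = 1
P(t, w) = 1 + w*t² (P(t, w) = (t*t)*w + 1 = t²*w + 1 = w*t² + 1 = 1 + w*t²)
1578 + P(-20, 35)*(-163) = 1578 + (1 + 35*(-20)²)*(-163) = 1578 + (1 + 35*400)*(-163) = 1578 + (1 + 14000)*(-163) = 1578 + 14001*(-163) = 1578 - 2282163 = -2280585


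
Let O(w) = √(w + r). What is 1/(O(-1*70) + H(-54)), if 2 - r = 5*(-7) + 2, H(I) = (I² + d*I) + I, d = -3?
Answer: -I/(√35 - 3024*I) ≈ 0.00033069 - 6.4695e-7*I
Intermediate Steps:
H(I) = I² - 2*I (H(I) = (I² - 3*I) + I = I² - 2*I)
r = 35 (r = 2 - (5*(-7) + 2) = 2 - (-35 + 2) = 2 - 1*(-33) = 2 + 33 = 35)
O(w) = √(35 + w) (O(w) = √(w + 35) = √(35 + w))
1/(O(-1*70) + H(-54)) = 1/(√(35 - 1*70) - 54*(-2 - 54)) = 1/(√(35 - 70) - 54*(-56)) = 1/(√(-35) + 3024) = 1/(I*√35 + 3024) = 1/(3024 + I*√35)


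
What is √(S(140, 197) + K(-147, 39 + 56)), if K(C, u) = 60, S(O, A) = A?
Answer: √257 ≈ 16.031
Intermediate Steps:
√(S(140, 197) + K(-147, 39 + 56)) = √(197 + 60) = √257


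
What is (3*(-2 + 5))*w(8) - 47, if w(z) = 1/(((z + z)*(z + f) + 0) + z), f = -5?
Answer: -2623/56 ≈ -46.839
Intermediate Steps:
w(z) = 1/(z + 2*z*(-5 + z)) (w(z) = 1/(((z + z)*(z - 5) + 0) + z) = 1/(((2*z)*(-5 + z) + 0) + z) = 1/((2*z*(-5 + z) + 0) + z) = 1/(2*z*(-5 + z) + z) = 1/(z + 2*z*(-5 + z)))
(3*(-2 + 5))*w(8) - 47 = (3*(-2 + 5))*(1/(8*(-9 + 2*8))) - 47 = (3*3)*(1/(8*(-9 + 16))) - 47 = 9*((1/8)/7) - 47 = 9*((1/8)*(1/7)) - 47 = 9*(1/56) - 47 = 9/56 - 47 = -2623/56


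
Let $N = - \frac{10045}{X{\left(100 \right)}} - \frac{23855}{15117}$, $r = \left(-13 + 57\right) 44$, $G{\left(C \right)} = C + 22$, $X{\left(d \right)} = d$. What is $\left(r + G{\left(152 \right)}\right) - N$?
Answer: $\frac{668784553}{302340} \approx 2212.0$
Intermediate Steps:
$G{\left(C \right)} = 22 + C$
$r = 1936$ ($r = 44 \cdot 44 = 1936$)
$N = - \frac{30847153}{302340}$ ($N = - \frac{10045}{100} - \frac{23855}{15117} = \left(-10045\right) \frac{1}{100} - \frac{23855}{15117} = - \frac{2009}{20} - \frac{23855}{15117} = - \frac{30847153}{302340} \approx -102.03$)
$\left(r + G{\left(152 \right)}\right) - N = \left(1936 + \left(22 + 152\right)\right) - - \frac{30847153}{302340} = \left(1936 + 174\right) + \frac{30847153}{302340} = 2110 + \frac{30847153}{302340} = \frac{668784553}{302340}$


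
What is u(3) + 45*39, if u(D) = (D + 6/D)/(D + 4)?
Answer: 12290/7 ≈ 1755.7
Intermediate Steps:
u(D) = (D + 6/D)/(4 + D)
u(3) + 45*39 = (6 + 3**2)/(3*(4 + 3)) + 45*39 = (1/3)*(6 + 9)/7 + 1755 = (1/3)*(1/7)*15 + 1755 = 5/7 + 1755 = 12290/7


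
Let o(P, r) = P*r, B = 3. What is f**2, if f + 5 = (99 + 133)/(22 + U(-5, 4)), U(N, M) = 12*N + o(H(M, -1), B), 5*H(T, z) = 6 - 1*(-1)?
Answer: 4020025/28561 ≈ 140.75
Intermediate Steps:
H(T, z) = 7/5 (H(T, z) = (6 - 1*(-1))/5 = (6 + 1)/5 = (1/5)*7 = 7/5)
U(N, M) = 21/5 + 12*N (U(N, M) = 12*N + (7/5)*3 = 12*N + 21/5 = 21/5 + 12*N)
f = -2005/169 (f = -5 + (99 + 133)/(22 + (21/5 + 12*(-5))) = -5 + 232/(22 + (21/5 - 60)) = -5 + 232/(22 - 279/5) = -5 + 232/(-169/5) = -5 + 232*(-5/169) = -5 - 1160/169 = -2005/169 ≈ -11.864)
f**2 = (-2005/169)**2 = 4020025/28561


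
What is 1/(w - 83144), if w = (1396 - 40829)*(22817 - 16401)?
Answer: -1/253085272 ≈ -3.9512e-9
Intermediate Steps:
w = -253002128 (w = -39433*6416 = -253002128)
1/(w - 83144) = 1/(-253002128 - 83144) = 1/(-253085272) = -1/253085272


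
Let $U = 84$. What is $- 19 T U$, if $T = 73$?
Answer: $-116508$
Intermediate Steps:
$- 19 T U = \left(-19\right) 73 \cdot 84 = \left(-1387\right) 84 = -116508$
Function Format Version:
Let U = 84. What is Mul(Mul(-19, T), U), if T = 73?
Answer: -116508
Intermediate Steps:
Mul(Mul(-19, T), U) = Mul(Mul(-19, 73), 84) = Mul(-1387, 84) = -116508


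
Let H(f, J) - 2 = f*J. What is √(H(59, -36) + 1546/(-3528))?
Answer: I*√3743981/42 ≈ 46.07*I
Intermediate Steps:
H(f, J) = 2 + J*f (H(f, J) = 2 + f*J = 2 + J*f)
√(H(59, -36) + 1546/(-3528)) = √((2 - 36*59) + 1546/(-3528)) = √((2 - 2124) + 1546*(-1/3528)) = √(-2122 - 773/1764) = √(-3743981/1764) = I*√3743981/42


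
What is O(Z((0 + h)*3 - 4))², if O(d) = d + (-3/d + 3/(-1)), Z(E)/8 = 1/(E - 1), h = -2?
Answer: 1225/7744 ≈ 0.15819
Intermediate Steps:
Z(E) = 8/(-1 + E) (Z(E) = 8/(E - 1) = 8/(-1 + E))
O(d) = -3 + d - 3/d (O(d) = d + (-3/d + 3*(-1)) = d + (-3/d - 3) = d + (-3 - 3/d) = -3 + d - 3/d)
O(Z((0 + h)*3 - 4))² = (-3 + 8/(-1 + ((0 - 2)*3 - 4)) - 3/(8/(-1 + ((0 - 2)*3 - 4))))² = (-3 + 8/(-1 + (-2*3 - 4)) - 3/(8/(-1 + (-2*3 - 4))))² = (-3 + 8/(-1 + (-6 - 4)) - 3/(8/(-1 + (-6 - 4))))² = (-3 + 8/(-1 - 10) - 3/(8/(-1 - 10)))² = (-3 + 8/(-11) - 3/(8/(-11)))² = (-3 + 8*(-1/11) - 3/(8*(-1/11)))² = (-3 - 8/11 - 3/(-8/11))² = (-3 - 8/11 - 3*(-11/8))² = (-3 - 8/11 + 33/8)² = (35/88)² = 1225/7744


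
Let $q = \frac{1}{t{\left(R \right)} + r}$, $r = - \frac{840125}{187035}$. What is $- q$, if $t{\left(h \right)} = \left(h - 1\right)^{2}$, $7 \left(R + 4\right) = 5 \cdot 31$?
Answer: $- \frac{1832943}{530427575} \approx -0.0034556$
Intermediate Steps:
$R = \frac{127}{7}$ ($R = -4 + \frac{5 \cdot 31}{7} = -4 + \frac{1}{7} \cdot 155 = -4 + \frac{155}{7} = \frac{127}{7} \approx 18.143$)
$r = - \frac{168025}{37407}$ ($r = \left(-840125\right) \frac{1}{187035} = - \frac{168025}{37407} \approx -4.4918$)
$t{\left(h \right)} = \left(-1 + h\right)^{2}$
$q = \frac{1832943}{530427575}$ ($q = \frac{1}{\left(-1 + \frac{127}{7}\right)^{2} - \frac{168025}{37407}} = \frac{1}{\left(\frac{120}{7}\right)^{2} - \frac{168025}{37407}} = \frac{1}{\frac{14400}{49} - \frac{168025}{37407}} = \frac{1}{\frac{530427575}{1832943}} = \frac{1832943}{530427575} \approx 0.0034556$)
$- q = \left(-1\right) \frac{1832943}{530427575} = - \frac{1832943}{530427575}$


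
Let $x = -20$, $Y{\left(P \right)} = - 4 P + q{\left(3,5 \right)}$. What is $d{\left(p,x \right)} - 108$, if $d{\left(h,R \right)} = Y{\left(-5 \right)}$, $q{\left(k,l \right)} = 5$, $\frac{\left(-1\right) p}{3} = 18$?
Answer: $-83$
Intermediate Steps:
$p = -54$ ($p = \left(-3\right) 18 = -54$)
$Y{\left(P \right)} = 5 - 4 P$ ($Y{\left(P \right)} = - 4 P + 5 = 5 - 4 P$)
$d{\left(h,R \right)} = 25$ ($d{\left(h,R \right)} = 5 - -20 = 5 + 20 = 25$)
$d{\left(p,x \right)} - 108 = 25 - 108 = -83$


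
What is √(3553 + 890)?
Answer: √4443 ≈ 66.656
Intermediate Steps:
√(3553 + 890) = √4443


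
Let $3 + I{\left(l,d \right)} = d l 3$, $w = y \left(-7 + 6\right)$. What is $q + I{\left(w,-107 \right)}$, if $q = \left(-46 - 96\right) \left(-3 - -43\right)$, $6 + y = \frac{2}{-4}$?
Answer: $- \frac{15539}{2} \approx -7769.5$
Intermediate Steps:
$y = - \frac{13}{2}$ ($y = -6 + \frac{2}{-4} = -6 + 2 \left(- \frac{1}{4}\right) = -6 - \frac{1}{2} = - \frac{13}{2} \approx -6.5$)
$w = \frac{13}{2}$ ($w = - \frac{13 \left(-7 + 6\right)}{2} = \left(- \frac{13}{2}\right) \left(-1\right) = \frac{13}{2} \approx 6.5$)
$q = -5680$ ($q = - 142 \left(-3 + 43\right) = \left(-142\right) 40 = -5680$)
$I{\left(l,d \right)} = -3 + 3 d l$ ($I{\left(l,d \right)} = -3 + d l 3 = -3 + 3 d l$)
$q + I{\left(w,-107 \right)} = -5680 + \left(-3 + 3 \left(-107\right) \frac{13}{2}\right) = -5680 - \frac{4179}{2} = - \frac{15539}{2}$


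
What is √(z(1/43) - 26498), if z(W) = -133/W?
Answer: I*√32217 ≈ 179.49*I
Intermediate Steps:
√(z(1/43) - 26498) = √(-133/(1/43) - 26498) = √(-133/1/43 - 26498) = √(-133*43 - 26498) = √(-5719 - 26498) = √(-32217) = I*√32217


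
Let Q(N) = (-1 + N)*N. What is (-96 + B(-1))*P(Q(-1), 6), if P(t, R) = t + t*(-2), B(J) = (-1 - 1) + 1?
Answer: 194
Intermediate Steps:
Q(N) = N*(-1 + N)
B(J) = -1 (B(J) = -2 + 1 = -1)
P(t, R) = -t (P(t, R) = t - 2*t = -t)
(-96 + B(-1))*P(Q(-1), 6) = (-96 - 1)*(-(-1)*(-1 - 1)) = -(-97)*(-1*(-2)) = -(-97)*2 = -97*(-2) = 194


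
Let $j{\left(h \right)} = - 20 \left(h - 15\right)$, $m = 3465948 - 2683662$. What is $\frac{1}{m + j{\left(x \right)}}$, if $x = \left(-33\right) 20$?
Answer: $\frac{1}{795786} \approx 1.2566 \cdot 10^{-6}$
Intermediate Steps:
$x = -660$
$m = 782286$ ($m = 3465948 - 2683662 = 782286$)
$j{\left(h \right)} = 300 - 20 h$ ($j{\left(h \right)} = - 20 \left(-15 + h\right) = 300 - 20 h$)
$\frac{1}{m + j{\left(x \right)}} = \frac{1}{782286 + \left(300 - -13200\right)} = \frac{1}{782286 + \left(300 + 13200\right)} = \frac{1}{782286 + 13500} = \frac{1}{795786}$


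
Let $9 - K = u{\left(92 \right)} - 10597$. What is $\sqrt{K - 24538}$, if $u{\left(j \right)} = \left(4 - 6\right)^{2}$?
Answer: $4 i \sqrt{871} \approx 118.05 i$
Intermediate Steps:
$u{\left(j \right)} = 4$ ($u{\left(j \right)} = \left(-2\right)^{2} = 4$)
$K = 10602$ ($K = 9 - \left(4 - 10597\right) = 9 - -10593 = 9 + 10593 = 10602$)
$\sqrt{K - 24538} = \sqrt{10602 - 24538} = \sqrt{-13936} = 4 i \sqrt{871}$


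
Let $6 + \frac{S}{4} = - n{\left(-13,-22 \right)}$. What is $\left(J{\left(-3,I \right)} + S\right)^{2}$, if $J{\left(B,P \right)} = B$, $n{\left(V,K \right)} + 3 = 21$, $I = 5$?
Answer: $9801$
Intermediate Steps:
$n{\left(V,K \right)} = 18$ ($n{\left(V,K \right)} = -3 + 21 = 18$)
$S = -96$ ($S = -24 + 4 \left(\left(-1\right) 18\right) = -24 + 4 \left(-18\right) = -24 - 72 = -96$)
$\left(J{\left(-3,I \right)} + S\right)^{2} = \left(-3 - 96\right)^{2} = \left(-99\right)^{2} = 9801$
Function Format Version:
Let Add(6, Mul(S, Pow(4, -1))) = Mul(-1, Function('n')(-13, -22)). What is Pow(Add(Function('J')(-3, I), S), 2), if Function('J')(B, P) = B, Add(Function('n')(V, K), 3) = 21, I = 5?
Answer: 9801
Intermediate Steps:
Function('n')(V, K) = 18 (Function('n')(V, K) = Add(-3, 21) = 18)
S = -96 (S = Add(-24, Mul(4, Mul(-1, 18))) = Add(-24, Mul(4, -18)) = Add(-24, -72) = -96)
Pow(Add(Function('J')(-3, I), S), 2) = Pow(Add(-3, -96), 2) = Pow(-99, 2) = 9801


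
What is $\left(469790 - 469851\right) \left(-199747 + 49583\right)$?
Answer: $9160004$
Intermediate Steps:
$\left(469790 - 469851\right) \left(-199747 + 49583\right) = \left(-61\right) \left(-150164\right) = 9160004$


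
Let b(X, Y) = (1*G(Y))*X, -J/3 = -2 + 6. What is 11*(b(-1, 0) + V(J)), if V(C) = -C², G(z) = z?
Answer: -1584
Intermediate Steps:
J = -12 (J = -3*(-2 + 6) = -3*4 = -12)
b(X, Y) = X*Y (b(X, Y) = (1*Y)*X = Y*X = X*Y)
V(C) = -C²
11*(b(-1, 0) + V(J)) = 11*(-1*0 - 1*(-12)²) = 11*(0 - 1*144) = 11*(0 - 144) = 11*(-144) = -1584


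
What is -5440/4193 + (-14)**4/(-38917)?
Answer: -372786768/163178981 ≈ -2.2845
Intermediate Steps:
-5440/4193 + (-14)**4/(-38917) = -5440*1/4193 + 38416*(-1/38917) = -5440/4193 - 38416/38917 = -372786768/163178981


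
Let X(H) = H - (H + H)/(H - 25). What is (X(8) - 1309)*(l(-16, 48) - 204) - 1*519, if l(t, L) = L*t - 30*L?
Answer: 53298789/17 ≈ 3.1352e+6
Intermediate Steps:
l(t, L) = -30*L + L*t
X(H) = H - 2*H/(-25 + H)
(X(8) - 1309)*(l(-16, 48) - 204) - 1*519 = (8*(-27 + 8)/(-25 + 8) - 1309)*(48*(-30 - 16) - 204) - 1*519 = (8*(-19)/(-17) - 1309)*(48*(-46) - 204) - 519 = (8*(-1/17)*(-19) - 1309)*(-2208 - 204) - 519 = (152/17 - 1309)*(-2412) - 519 = -22101/17*(-2412) - 519 = 53307612/17 - 519 = 53298789/17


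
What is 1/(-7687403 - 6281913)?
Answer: -1/13969316 ≈ -7.1585e-8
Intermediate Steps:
1/(-7687403 - 6281913) = 1/(-13969316) = -1/13969316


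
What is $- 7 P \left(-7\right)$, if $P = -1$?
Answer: $-49$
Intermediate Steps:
$- 7 P \left(-7\right) = \left(-7\right) \left(-1\right) \left(-7\right) = 7 \left(-7\right) = -49$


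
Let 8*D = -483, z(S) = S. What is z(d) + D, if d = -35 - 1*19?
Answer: -915/8 ≈ -114.38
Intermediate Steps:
d = -54 (d = -35 - 19 = -54)
D = -483/8 (D = (1/8)*(-483) = -483/8 ≈ -60.375)
z(d) + D = -54 - 483/8 = -915/8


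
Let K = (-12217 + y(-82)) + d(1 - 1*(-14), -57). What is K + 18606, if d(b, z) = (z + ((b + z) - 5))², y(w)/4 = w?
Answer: 16877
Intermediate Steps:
y(w) = 4*w
d(b, z) = (-5 + b + 2*z)² (d(b, z) = (z + (-5 + b + z))² = (-5 + b + 2*z)²)
K = -1729 (K = (-12217 + 4*(-82)) + (-5 + (1 - 1*(-14)) + 2*(-57))² = (-12217 - 328) + (-5 + (1 + 14) - 114)² = -12545 + (-5 + 15 - 114)² = -12545 + (-104)² = -12545 + 10816 = -1729)
K + 18606 = -1729 + 18606 = 16877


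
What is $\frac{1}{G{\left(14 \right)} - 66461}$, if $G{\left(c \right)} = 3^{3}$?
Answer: $- \frac{1}{66434} \approx -1.5053 \cdot 10^{-5}$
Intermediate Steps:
$G{\left(c \right)} = 27$
$\frac{1}{G{\left(14 \right)} - 66461} = \frac{1}{27 - 66461} = \frac{1}{-66434} = - \frac{1}{66434}$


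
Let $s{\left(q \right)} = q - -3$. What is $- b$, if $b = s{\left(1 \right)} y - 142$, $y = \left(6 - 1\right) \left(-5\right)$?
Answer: $242$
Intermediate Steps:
$s{\left(q \right)} = 3 + q$ ($s{\left(q \right)} = q + 3 = 3 + q$)
$y = -25$ ($y = 5 \left(-5\right) = -25$)
$b = -242$ ($b = \left(3 + 1\right) \left(-25\right) - 142 = 4 \left(-25\right) - 142 = -100 - 142 = -242$)
$- b = \left(-1\right) \left(-242\right) = 242$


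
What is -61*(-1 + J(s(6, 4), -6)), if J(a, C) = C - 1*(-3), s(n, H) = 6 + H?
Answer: 244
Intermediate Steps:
J(a, C) = 3 + C (J(a, C) = C + 3 = 3 + C)
-61*(-1 + J(s(6, 4), -6)) = -61*(-1 + (3 - 6)) = -61*(-1 - 3) = -61*(-4) = 244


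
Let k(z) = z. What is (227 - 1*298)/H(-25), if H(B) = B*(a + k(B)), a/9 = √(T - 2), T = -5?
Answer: -71/1192 - 639*I*√7/29800 ≈ -0.059564 - 0.056733*I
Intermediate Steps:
a = 9*I*√7 (a = 9*√(-5 - 2) = 9*√(-7) = 9*(I*√7) = 9*I*√7 ≈ 23.812*I)
H(B) = B*(B + 9*I*√7) (H(B) = B*(9*I*√7 + B) = B*(B + 9*I*√7))
(227 - 1*298)/H(-25) = (227 - 1*298)/((-25*(-25 + 9*I*√7))) = (227 - 298)/(625 - 225*I*√7) = -71/(625 - 225*I*√7)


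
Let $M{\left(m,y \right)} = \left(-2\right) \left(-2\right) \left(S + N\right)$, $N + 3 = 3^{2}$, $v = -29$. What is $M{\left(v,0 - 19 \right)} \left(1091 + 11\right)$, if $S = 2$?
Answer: $35264$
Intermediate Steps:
$N = 6$ ($N = -3 + 3^{2} = -3 + 9 = 6$)
$M{\left(m,y \right)} = 32$ ($M{\left(m,y \right)} = \left(-2\right) \left(-2\right) \left(2 + 6\right) = 4 \cdot 8 = 32$)
$M{\left(v,0 - 19 \right)} \left(1091 + 11\right) = 32 \left(1091 + 11\right) = 32 \cdot 1102 = 35264$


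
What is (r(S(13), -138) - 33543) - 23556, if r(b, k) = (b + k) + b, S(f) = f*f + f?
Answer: -56873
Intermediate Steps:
S(f) = f + f² (S(f) = f² + f = f + f²)
r(b, k) = k + 2*b
(r(S(13), -138) - 33543) - 23556 = ((-138 + 2*(13*(1 + 13))) - 33543) - 23556 = ((-138 + 2*(13*14)) - 33543) - 23556 = ((-138 + 2*182) - 33543) - 23556 = ((-138 + 364) - 33543) - 23556 = (226 - 33543) - 23556 = -33317 - 23556 = -56873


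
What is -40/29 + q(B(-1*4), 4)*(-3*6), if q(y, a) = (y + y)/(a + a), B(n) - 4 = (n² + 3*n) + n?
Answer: -562/29 ≈ -19.379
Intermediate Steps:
B(n) = 4 + n² + 4*n (B(n) = 4 + ((n² + 3*n) + n) = 4 + (n² + 4*n) = 4 + n² + 4*n)
q(y, a) = y/a (q(y, a) = (2*y)/((2*a)) = (2*y)*(1/(2*a)) = y/a)
-40/29 + q(B(-1*4), 4)*(-3*6) = -40/29 + ((4 + (-1*4)² + 4*(-1*4))/4)*(-3*6) = -40*1/29 + ((4 + (-4)² + 4*(-4))*(¼))*(-18) = -40/29 + ((4 + 16 - 16)*(¼))*(-18) = -40/29 + (4*(¼))*(-18) = -40/29 + 1*(-18) = -40/29 - 18 = -562/29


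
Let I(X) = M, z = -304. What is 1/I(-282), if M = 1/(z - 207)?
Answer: -511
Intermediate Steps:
M = -1/511 (M = 1/(-304 - 207) = 1/(-511) = -1/511 ≈ -0.0019569)
I(X) = -1/511
1/I(-282) = 1/(-1/511) = -511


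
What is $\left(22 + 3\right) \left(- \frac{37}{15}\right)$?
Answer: $- \frac{185}{3} \approx -61.667$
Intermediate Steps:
$\left(22 + 3\right) \left(- \frac{37}{15}\right) = 25 \left(\left(-37\right) \frac{1}{15}\right) = 25 \left(- \frac{37}{15}\right) = - \frac{185}{3}$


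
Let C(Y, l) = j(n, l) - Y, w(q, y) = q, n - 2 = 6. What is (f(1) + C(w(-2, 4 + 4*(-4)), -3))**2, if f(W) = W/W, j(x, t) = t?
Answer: 0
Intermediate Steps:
n = 8 (n = 2 + 6 = 8)
f(W) = 1
C(Y, l) = l - Y
(f(1) + C(w(-2, 4 + 4*(-4)), -3))**2 = (1 + (-3 - 1*(-2)))**2 = (1 + (-3 + 2))**2 = (1 - 1)**2 = 0**2 = 0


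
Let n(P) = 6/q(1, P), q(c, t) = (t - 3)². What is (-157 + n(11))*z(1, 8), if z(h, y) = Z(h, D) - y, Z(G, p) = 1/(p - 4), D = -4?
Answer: 326365/256 ≈ 1274.9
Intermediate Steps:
q(c, t) = (-3 + t)²
n(P) = 6/(-3 + P)² (n(P) = 6/((-3 + P)²) = 6/(-3 + P)²)
Z(G, p) = 1/(-4 + p)
z(h, y) = -⅛ - y (z(h, y) = 1/(-4 - 4) - y = 1/(-8) - y = -⅛ - y)
(-157 + n(11))*z(1, 8) = (-157 + 6/(-3 + 11)²)*(-⅛ - 1*8) = (-157 + 6/8²)*(-⅛ - 8) = (-157 + 6*(1/64))*(-65/8) = (-157 + 3/32)*(-65/8) = -5021/32*(-65/8) = 326365/256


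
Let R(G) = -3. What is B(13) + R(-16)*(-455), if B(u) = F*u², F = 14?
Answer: 3731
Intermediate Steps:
B(u) = 14*u²
B(13) + R(-16)*(-455) = 14*13² - 3*(-455) = 14*169 + 1365 = 2366 + 1365 = 3731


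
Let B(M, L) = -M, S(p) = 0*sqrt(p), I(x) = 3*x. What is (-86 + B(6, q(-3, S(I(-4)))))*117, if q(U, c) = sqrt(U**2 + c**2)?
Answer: -10764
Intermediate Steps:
S(p) = 0
(-86 + B(6, q(-3, S(I(-4)))))*117 = (-86 - 1*6)*117 = (-86 - 6)*117 = -92*117 = -10764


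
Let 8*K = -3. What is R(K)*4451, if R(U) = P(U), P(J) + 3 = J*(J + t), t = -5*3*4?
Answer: 5594907/64 ≈ 87420.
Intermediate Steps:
K = -3/8 (K = (1/8)*(-3) = -3/8 ≈ -0.37500)
t = -60 (t = -15*4 = -60)
P(J) = -3 + J*(-60 + J) (P(J) = -3 + J*(J - 60) = -3 + J*(-60 + J))
R(U) = -3 + U**2 - 60*U
R(K)*4451 = (-3 + (-3/8)**2 - 60*(-3/8))*4451 = (-3 + 9/64 + 45/2)*4451 = (1257/64)*4451 = 5594907/64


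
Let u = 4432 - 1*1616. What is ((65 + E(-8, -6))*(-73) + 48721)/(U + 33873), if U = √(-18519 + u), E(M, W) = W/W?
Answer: 34584333/26683624 - 1021*I*√15703/26683624 ≈ 1.2961 - 0.0047948*I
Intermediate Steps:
E(M, W) = 1
u = 2816 (u = 4432 - 1616 = 2816)
U = I*√15703 (U = √(-18519 + 2816) = √(-15703) = I*√15703 ≈ 125.31*I)
((65 + E(-8, -6))*(-73) + 48721)/(U + 33873) = ((65 + 1)*(-73) + 48721)/(I*√15703 + 33873) = (66*(-73) + 48721)/(33873 + I*√15703) = (-4818 + 48721)/(33873 + I*√15703) = 43903/(33873 + I*√15703)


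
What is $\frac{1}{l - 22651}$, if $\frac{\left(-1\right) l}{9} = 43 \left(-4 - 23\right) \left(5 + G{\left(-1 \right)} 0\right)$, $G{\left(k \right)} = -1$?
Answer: $\frac{1}{29594} \approx 3.3791 \cdot 10^{-5}$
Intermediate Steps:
$l = 52245$ ($l = - 9 \cdot 43 \left(-4 - 23\right) \left(5 - 0\right) = - 9 \cdot 43 \left(-27\right) \left(5 + 0\right) = - 9 \left(\left(-1161\right) 5\right) = \left(-9\right) \left(-5805\right) = 52245$)
$\frac{1}{l - 22651} = \frac{1}{52245 - 22651} = \frac{1}{29594}$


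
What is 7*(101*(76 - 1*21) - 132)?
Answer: 37961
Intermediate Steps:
7*(101*(76 - 1*21) - 132) = 7*(101*(76 - 21) - 132) = 7*(101*55 - 132) = 7*(5555 - 132) = 7*5423 = 37961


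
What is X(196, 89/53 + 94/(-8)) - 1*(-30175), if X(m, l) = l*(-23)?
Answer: 6446205/212 ≈ 30407.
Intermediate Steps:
X(m, l) = -23*l
X(196, 89/53 + 94/(-8)) - 1*(-30175) = -23*(89/53 + 94/(-8)) - 1*(-30175) = -23*(89*(1/53) + 94*(-⅛)) + 30175 = -23*(89/53 - 47/4) + 30175 = -23*(-2135/212) + 30175 = 49105/212 + 30175 = 6446205/212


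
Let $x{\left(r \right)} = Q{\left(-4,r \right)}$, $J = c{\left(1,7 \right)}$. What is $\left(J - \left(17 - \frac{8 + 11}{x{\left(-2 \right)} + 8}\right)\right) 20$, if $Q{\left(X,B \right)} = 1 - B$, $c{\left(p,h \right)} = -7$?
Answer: $- \frac{4900}{11} \approx -445.45$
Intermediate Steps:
$J = -7$
$x{\left(r \right)} = 1 - r$
$\left(J - \left(17 - \frac{8 + 11}{x{\left(-2 \right)} + 8}\right)\right) 20 = \left(-7 - \left(17 - \frac{8 + 11}{\left(1 - -2\right) + 8}\right)\right) 20 = \left(-7 - \left(17 - \frac{19}{\left(1 + 2\right) + 8}\right)\right) 20 = \left(-7 - \left(17 - \frac{19}{3 + 8}\right)\right) 20 = \left(-7 - \left(17 - \frac{19}{11}\right)\right) 20 = \left(-7 + \left(19 \cdot \frac{1}{11} - 17\right)\right) 20 = \left(-7 + \left(\frac{19}{11} - 17\right)\right) 20 = \left(-7 - \frac{168}{11}\right) 20 = \left(- \frac{245}{11}\right) 20 = - \frac{4900}{11}$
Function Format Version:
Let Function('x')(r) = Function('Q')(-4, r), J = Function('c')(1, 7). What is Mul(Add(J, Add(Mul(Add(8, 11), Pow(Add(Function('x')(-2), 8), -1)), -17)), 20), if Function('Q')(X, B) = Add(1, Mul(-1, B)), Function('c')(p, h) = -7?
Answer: Rational(-4900, 11) ≈ -445.45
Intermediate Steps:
J = -7
Function('x')(r) = Add(1, Mul(-1, r))
Mul(Add(J, Add(Mul(Add(8, 11), Pow(Add(Function('x')(-2), 8), -1)), -17)), 20) = Mul(Add(-7, Add(Mul(Add(8, 11), Pow(Add(Add(1, Mul(-1, -2)), 8), -1)), -17)), 20) = Mul(Add(-7, Add(Mul(19, Pow(Add(Add(1, 2), 8), -1)), -17)), 20) = Mul(Add(-7, Add(Mul(19, Pow(Add(3, 8), -1)), -17)), 20) = Mul(Add(-7, Add(Mul(19, Pow(11, -1)), -17)), 20) = Mul(Add(-7, Add(Mul(19, Rational(1, 11)), -17)), 20) = Mul(Add(-7, Add(Rational(19, 11), -17)), 20) = Mul(Add(-7, Rational(-168, 11)), 20) = Mul(Rational(-245, 11), 20) = Rational(-4900, 11)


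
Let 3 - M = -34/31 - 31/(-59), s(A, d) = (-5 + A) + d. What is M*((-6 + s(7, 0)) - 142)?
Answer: -953672/1829 ≈ -521.42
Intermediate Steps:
s(A, d) = -5 + A + d
M = 6532/1829 (M = 3 - (-34/31 - 31/(-59)) = 3 - (-34*1/31 - 31*(-1/59)) = 3 - (-34/31 + 31/59) = 3 - 1*(-1045/1829) = 3 + 1045/1829 = 6532/1829 ≈ 3.5714)
M*((-6 + s(7, 0)) - 142) = 6532*((-6 + (-5 + 7 + 0)) - 142)/1829 = 6532*((-6 + 2) - 142)/1829 = 6532*(-4 - 142)/1829 = (6532/1829)*(-146) = -953672/1829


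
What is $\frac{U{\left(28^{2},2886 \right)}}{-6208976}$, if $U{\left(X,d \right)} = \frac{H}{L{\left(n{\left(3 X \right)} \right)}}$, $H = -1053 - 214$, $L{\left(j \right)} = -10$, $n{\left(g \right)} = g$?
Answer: $- \frac{1267}{62089760} \approx -2.0406 \cdot 10^{-5}$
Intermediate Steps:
$H = -1267$ ($H = -1053 - 214 = -1267$)
$U{\left(X,d \right)} = \frac{1267}{10}$ ($U{\left(X,d \right)} = - \frac{1267}{-10} = \left(-1267\right) \left(- \frac{1}{10}\right) = \frac{1267}{10}$)
$\frac{U{\left(28^{2},2886 \right)}}{-6208976} = \frac{1267}{10 \left(-6208976\right)} = \frac{1267}{10} \left(- \frac{1}{6208976}\right) = - \frac{1267}{62089760}$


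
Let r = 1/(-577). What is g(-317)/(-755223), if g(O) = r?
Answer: 1/435763671 ≈ 2.2948e-9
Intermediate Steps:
r = -1/577 ≈ -0.0017331
g(O) = -1/577
g(-317)/(-755223) = -1/577/(-755223) = -1/577*(-1/755223) = 1/435763671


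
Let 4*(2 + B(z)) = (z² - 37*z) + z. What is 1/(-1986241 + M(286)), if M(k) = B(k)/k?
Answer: -286/568047053 ≈ -5.0348e-7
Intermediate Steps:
B(z) = -2 - 9*z + z²/4 (B(z) = -2 + ((z² - 37*z) + z)/4 = -2 + (z² - 36*z)/4 = -2 + (-9*z + z²/4) = -2 - 9*z + z²/4)
M(k) = (-2 - 9*k + k²/4)/k
1/(-1986241 + M(286)) = 1/(-1986241 + (-9 - 2/286 + (¼)*286)) = 1/(-1986241 + (-9 - 2*1/286 + 143/2)) = 1/(-1986241 + (-9 - 1/143 + 143/2)) = 1/(-1986241 + 17873/286) = 1/(-568047053/286) = -286/568047053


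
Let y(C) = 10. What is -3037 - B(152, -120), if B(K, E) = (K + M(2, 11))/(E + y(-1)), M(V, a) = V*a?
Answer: -166948/55 ≈ -3035.4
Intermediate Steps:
B(K, E) = (22 + K)/(10 + E) (B(K, E) = (K + 2*11)/(E + 10) = (K + 22)/(10 + E) = (22 + K)/(10 + E))
-3037 - B(152, -120) = -3037 - (22 + 152)/(10 - 120) = -3037 - 174/(-110) = -3037 - (-1)*174/110 = -3037 - 1*(-87/55) = -3037 + 87/55 = -166948/55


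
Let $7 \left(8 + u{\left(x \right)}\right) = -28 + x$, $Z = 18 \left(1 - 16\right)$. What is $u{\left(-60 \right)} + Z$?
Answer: $- \frac{2034}{7} \approx -290.57$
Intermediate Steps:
$Z = -270$ ($Z = 18 \left(-15\right) = -270$)
$u{\left(x \right)} = -12 + \frac{x}{7}$ ($u{\left(x \right)} = -8 + \frac{-28 + x}{7} = -8 + \left(-4 + \frac{x}{7}\right) = -12 + \frac{x}{7}$)
$u{\left(-60 \right)} + Z = \left(-12 + \frac{1}{7} \left(-60\right)\right) - 270 = \left(-12 - \frac{60}{7}\right) - 270 = - \frac{144}{7} - 270 = - \frac{2034}{7}$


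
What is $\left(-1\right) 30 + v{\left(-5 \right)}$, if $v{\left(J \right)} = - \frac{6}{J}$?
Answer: $- \frac{144}{5} \approx -28.8$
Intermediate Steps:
$\left(-1\right) 30 + v{\left(-5 \right)} = \left(-1\right) 30 - \frac{6}{-5} = -30 - - \frac{6}{5} = -30 + \frac{6}{5} = - \frac{144}{5}$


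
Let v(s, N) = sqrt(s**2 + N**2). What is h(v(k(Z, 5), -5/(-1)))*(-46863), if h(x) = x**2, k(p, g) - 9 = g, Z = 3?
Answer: -10356723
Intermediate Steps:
k(p, g) = 9 + g
v(s, N) = sqrt(N**2 + s**2)
h(v(k(Z, 5), -5/(-1)))*(-46863) = (sqrt((-5/(-1))**2 + (9 + 5)**2))**2*(-46863) = (sqrt((-5*(-1))**2 + 14**2))**2*(-46863) = (sqrt(5**2 + 196))**2*(-46863) = (sqrt(25 + 196))**2*(-46863) = (sqrt(221))**2*(-46863) = 221*(-46863) = -10356723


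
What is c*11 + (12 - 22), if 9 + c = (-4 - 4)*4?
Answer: -461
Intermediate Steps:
c = -41 (c = -9 + (-4 - 4)*4 = -9 - 8*4 = -9 - 32 = -41)
c*11 + (12 - 22) = -41*11 + (12 - 22) = -451 - 10 = -461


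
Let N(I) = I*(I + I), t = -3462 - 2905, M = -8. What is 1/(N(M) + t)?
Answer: -1/6239 ≈ -0.00016028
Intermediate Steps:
t = -6367
N(I) = 2*I**2 (N(I) = I*(2*I) = 2*I**2)
1/(N(M) + t) = 1/(2*(-8)**2 - 6367) = 1/(2*64 - 6367) = 1/(128 - 6367) = 1/(-6239) = -1/6239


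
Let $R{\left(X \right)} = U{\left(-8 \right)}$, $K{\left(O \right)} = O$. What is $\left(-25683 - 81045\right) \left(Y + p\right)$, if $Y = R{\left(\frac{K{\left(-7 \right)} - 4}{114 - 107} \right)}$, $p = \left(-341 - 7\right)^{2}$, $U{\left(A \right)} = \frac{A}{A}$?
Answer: $-12925294440$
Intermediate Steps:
$U{\left(A \right)} = 1$
$p = 121104$ ($p = \left(-348\right)^{2} = 121104$)
$R{\left(X \right)} = 1$
$Y = 1$
$\left(-25683 - 81045\right) \left(Y + p\right) = \left(-25683 - 81045\right) \left(1 + 121104\right) = \left(-106728\right) 121105 = -12925294440$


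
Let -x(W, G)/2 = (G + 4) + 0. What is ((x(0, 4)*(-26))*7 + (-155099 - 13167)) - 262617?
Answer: -427971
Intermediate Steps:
x(W, G) = -8 - 2*G (x(W, G) = -2*((G + 4) + 0) = -2*((4 + G) + 0) = -2*(4 + G) = -8 - 2*G)
((x(0, 4)*(-26))*7 + (-155099 - 13167)) - 262617 = (((-8 - 2*4)*(-26))*7 + (-155099 - 13167)) - 262617 = (((-8 - 8)*(-26))*7 - 168266) - 262617 = (-16*(-26)*7 - 168266) - 262617 = (416*7 - 168266) - 262617 = (2912 - 168266) - 262617 = -165354 - 262617 = -427971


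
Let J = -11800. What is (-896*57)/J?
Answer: 6384/1475 ≈ 4.3281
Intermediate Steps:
(-896*57)/J = -896*57/(-11800) = -51072*(-1/11800) = 6384/1475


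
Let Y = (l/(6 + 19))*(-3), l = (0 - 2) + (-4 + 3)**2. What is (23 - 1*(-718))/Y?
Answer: 6175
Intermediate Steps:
l = -1 (l = -2 + (-1)**2 = -2 + 1 = -1)
Y = 3/25 (Y = -1/(6 + 19)*(-3) = -1/25*(-3) = 3/25 ≈ 0.12000)
(23 - 1*(-718))/Y = (23 - 1*(-718))/(3/25) = (23 + 718)*(25/3) = 741*(25/3) = 6175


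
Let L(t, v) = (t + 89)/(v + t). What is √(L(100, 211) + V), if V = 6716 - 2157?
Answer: √441009818/311 ≈ 67.525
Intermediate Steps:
L(t, v) = (89 + t)/(t + v)
V = 4559
√(L(100, 211) + V) = √((89 + 100)/(100 + 211) + 4559) = √(189/311 + 4559) = √(1418038/311) = √441009818/311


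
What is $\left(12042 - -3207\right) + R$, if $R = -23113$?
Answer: $-7864$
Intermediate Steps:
$\left(12042 - -3207\right) + R = \left(12042 - -3207\right) - 23113 = \left(12042 + 3207\right) - 23113 = 15249 - 23113 = -7864$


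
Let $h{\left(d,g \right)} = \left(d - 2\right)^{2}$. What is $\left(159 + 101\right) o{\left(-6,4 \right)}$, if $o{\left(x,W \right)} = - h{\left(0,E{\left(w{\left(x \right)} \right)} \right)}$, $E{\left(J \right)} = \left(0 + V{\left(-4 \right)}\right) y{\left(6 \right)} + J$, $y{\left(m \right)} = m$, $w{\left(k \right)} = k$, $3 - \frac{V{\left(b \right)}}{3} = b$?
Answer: $-1040$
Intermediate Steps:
$V{\left(b \right)} = 9 - 3 b$
$E{\left(J \right)} = 126 + J$ ($E{\left(J \right)} = \left(0 + \left(9 - -12\right)\right) 6 + J = \left(0 + \left(9 + 12\right)\right) 6 + J = \left(0 + 21\right) 6 + J = 21 \cdot 6 + J = 126 + J$)
$h{\left(d,g \right)} = \left(-2 + d\right)^{2}$
$o{\left(x,W \right)} = -4$ ($o{\left(x,W \right)} = - \left(-2 + 0\right)^{2} = - \left(-2\right)^{2} = \left(-1\right) 4 = -4$)
$\left(159 + 101\right) o{\left(-6,4 \right)} = \left(159 + 101\right) \left(-4\right) = 260 \left(-4\right) = -1040$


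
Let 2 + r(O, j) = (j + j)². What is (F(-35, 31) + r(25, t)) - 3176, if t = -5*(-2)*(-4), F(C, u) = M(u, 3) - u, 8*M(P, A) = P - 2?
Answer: 25557/8 ≈ 3194.6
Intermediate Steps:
M(P, A) = -¼ + P/8 (M(P, A) = (P - 2)/8 = (-2 + P)/8 = -¼ + P/8)
F(C, u) = -¼ - 7*u/8 (F(C, u) = (-¼ + u/8) - u = -¼ - 7*u/8)
t = -40 (t = 10*(-4) = -40)
r(O, j) = -2 + 4*j² (r(O, j) = -2 + (j + j)² = -2 + (2*j)² = -2 + 4*j²)
(F(-35, 31) + r(25, t)) - 3176 = ((-¼ - 7/8*31) + (-2 + 4*(-40)²)) - 3176 = ((-¼ - 217/8) + (-2 + 4*1600)) - 3176 = (-219/8 + (-2 + 6400)) - 3176 = (-219/8 + 6398) - 3176 = 50965/8 - 3176 = 25557/8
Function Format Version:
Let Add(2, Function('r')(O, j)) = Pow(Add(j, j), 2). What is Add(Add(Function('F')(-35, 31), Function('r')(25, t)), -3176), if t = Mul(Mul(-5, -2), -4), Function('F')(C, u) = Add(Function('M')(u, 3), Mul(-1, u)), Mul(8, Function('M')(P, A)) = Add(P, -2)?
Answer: Rational(25557, 8) ≈ 3194.6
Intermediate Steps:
Function('M')(P, A) = Add(Rational(-1, 4), Mul(Rational(1, 8), P)) (Function('M')(P, A) = Mul(Rational(1, 8), Add(P, -2)) = Mul(Rational(1, 8), Add(-2, P)) = Add(Rational(-1, 4), Mul(Rational(1, 8), P)))
Function('F')(C, u) = Add(Rational(-1, 4), Mul(Rational(-7, 8), u)) (Function('F')(C, u) = Add(Add(Rational(-1, 4), Mul(Rational(1, 8), u)), Mul(-1, u)) = Add(Rational(-1, 4), Mul(Rational(-7, 8), u)))
t = -40 (t = Mul(10, -4) = -40)
Function('r')(O, j) = Add(-2, Mul(4, Pow(j, 2))) (Function('r')(O, j) = Add(-2, Pow(Add(j, j), 2)) = Add(-2, Pow(Mul(2, j), 2)) = Add(-2, Mul(4, Pow(j, 2))))
Add(Add(Function('F')(-35, 31), Function('r')(25, t)), -3176) = Add(Add(Add(Rational(-1, 4), Mul(Rational(-7, 8), 31)), Add(-2, Mul(4, Pow(-40, 2)))), -3176) = Add(Add(Add(Rational(-1, 4), Rational(-217, 8)), Add(-2, Mul(4, 1600))), -3176) = Add(Add(Rational(-219, 8), Add(-2, 6400)), -3176) = Add(Add(Rational(-219, 8), 6398), -3176) = Add(Rational(50965, 8), -3176) = Rational(25557, 8)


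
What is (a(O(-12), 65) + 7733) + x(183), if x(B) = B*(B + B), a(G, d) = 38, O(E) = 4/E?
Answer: 74749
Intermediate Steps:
x(B) = 2*B**2 (x(B) = B*(2*B) = 2*B**2)
(a(O(-12), 65) + 7733) + x(183) = (38 + 7733) + 2*183**2 = 7771 + 2*33489 = 7771 + 66978 = 74749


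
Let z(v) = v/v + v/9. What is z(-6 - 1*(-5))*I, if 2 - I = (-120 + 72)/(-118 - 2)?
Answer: 64/45 ≈ 1.4222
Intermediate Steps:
I = 8/5 (I = 2 - (-120 + 72)/(-118 - 2) = 2 - (-48)/(-120) = 2 - (-48)*(-1)/120 = 2 - 1*2/5 = 2 - 2/5 = 8/5 ≈ 1.6000)
z(v) = 1 + v/9 (z(v) = 1 + v*(1/9) = 1 + v/9)
z(-6 - 1*(-5))*I = (1 + (-6 - 1*(-5))/9)*(8/5) = (1 + (-6 + 5)/9)*(8/5) = (1 + (1/9)*(-1))*(8/5) = (1 - 1/9)*(8/5) = (8/9)*(8/5) = 64/45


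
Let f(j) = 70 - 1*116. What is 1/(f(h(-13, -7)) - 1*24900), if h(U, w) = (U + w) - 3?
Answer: -1/24946 ≈ -4.0087e-5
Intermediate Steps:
h(U, w) = -3 + U + w
f(j) = -46 (f(j) = 70 - 116 = -46)
1/(f(h(-13, -7)) - 1*24900) = 1/(-46 - 1*24900) = 1/(-46 - 24900) = 1/(-24946) = -1/24946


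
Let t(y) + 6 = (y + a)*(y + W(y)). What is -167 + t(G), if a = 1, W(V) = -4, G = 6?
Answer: -159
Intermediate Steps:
t(y) = -6 + (1 + y)*(-4 + y) (t(y) = -6 + (y + 1)*(y - 4) = -6 + (1 + y)*(-4 + y))
-167 + t(G) = -167 + (-10 + 6**2 - 3*6) = -167 + (-10 + 36 - 18) = -167 + 8 = -159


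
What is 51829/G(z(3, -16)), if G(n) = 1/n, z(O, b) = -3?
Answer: -155487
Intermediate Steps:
G(n) = 1/n
51829/G(z(3, -16)) = 51829/(1/(-3)) = 51829/(-1/3) = 51829*(-3) = -155487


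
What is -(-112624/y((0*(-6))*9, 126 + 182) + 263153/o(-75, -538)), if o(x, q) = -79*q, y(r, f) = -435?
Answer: -4901216803/18488370 ≈ -265.10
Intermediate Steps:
-(-112624/y((0*(-6))*9, 126 + 182) + 263153/o(-75, -538)) = -(-112624/(-435) + 263153/((-79*(-538)))) = -(-112624*(-1/435) + 263153/42502) = -(112624/435 + 263153*(1/42502)) = -(112624/435 + 263153/42502) = -1*4901216803/18488370 = -4901216803/18488370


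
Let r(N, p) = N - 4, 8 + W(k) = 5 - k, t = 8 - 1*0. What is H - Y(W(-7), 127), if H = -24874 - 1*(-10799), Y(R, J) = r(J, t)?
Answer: -14198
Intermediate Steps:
t = 8 (t = 8 + 0 = 8)
W(k) = -3 - k (W(k) = -8 + (5 - k) = -3 - k)
r(N, p) = -4 + N
Y(R, J) = -4 + J
H = -14075 (H = -24874 + 10799 = -14075)
H - Y(W(-7), 127) = -14075 - (-4 + 127) = -14075 - 1*123 = -14075 - 123 = -14198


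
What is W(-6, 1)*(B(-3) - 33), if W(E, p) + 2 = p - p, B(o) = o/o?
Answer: 64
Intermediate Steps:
B(o) = 1
W(E, p) = -2 (W(E, p) = -2 + (p - p) = -2 + 0 = -2)
W(-6, 1)*(B(-3) - 33) = -2*(1 - 33) = -2*(-32) = 64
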